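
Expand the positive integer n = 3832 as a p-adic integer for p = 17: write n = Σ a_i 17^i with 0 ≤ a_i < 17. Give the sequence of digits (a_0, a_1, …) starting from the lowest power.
(a_0, a_1, …) = (7, 4, 13)

Repeated division by 17 gives the digits low-to-high: 3832 = 7 + 4·17^1 + 13·17^2. Digit sequence: (7, 4, 13).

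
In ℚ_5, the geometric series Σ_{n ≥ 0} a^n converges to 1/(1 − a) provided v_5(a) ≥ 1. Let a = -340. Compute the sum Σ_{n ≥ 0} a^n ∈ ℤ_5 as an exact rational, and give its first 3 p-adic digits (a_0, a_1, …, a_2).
Σ a^n = 1/(1 − a) = 1/341;  first 3 digits = (1, 2, 0)

v_5(a) = 1 ≥ 1, so the series converges in ℤ_5 to 1/(1 − a) = 1/(1 − (-340)) = 1/341. Expand this rational in ℤ_5: compute digits iteratively via d_i = x_i mod 5, x_{i+1} = (x_i − d_i)/5. The first 3 digits are (1, 2, 0).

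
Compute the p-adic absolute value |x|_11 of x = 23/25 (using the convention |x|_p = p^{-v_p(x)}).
|23/25|_11 = 1

Step 1 — compute v_11(x) by factoring powers of 11 out of the numerator and denominator: v_11(23/25) = 0. Step 2 — apply |x|_p = p^{-v_p(x)} = 11^{0} = 1.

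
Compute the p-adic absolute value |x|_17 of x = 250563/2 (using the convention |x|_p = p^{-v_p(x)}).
|250563/2|_17 = 1/83521

Step 1 — compute v_17(x) by factoring powers of 17 out of the numerator and denominator: v_17(250563/2) = 4. Step 2 — apply |x|_p = p^{-v_p(x)} = 17^{-4} = 1/83521.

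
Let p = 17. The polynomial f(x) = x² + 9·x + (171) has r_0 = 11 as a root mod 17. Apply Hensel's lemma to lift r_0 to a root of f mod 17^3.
r_2 = 912 (mod 4913)

Hensel: r_{i+1} = r_i − f(r_i)·(f′(r_i))^{-1} mod 17^{i+2}, f′(x) = 2x + 9. Iterate:
  r_0 = 11 (mod 17)
  r_1 = 45 (mod 289)
  r_2 = 912 (mod 4913)
Final: r = 912 satisfies f(r) ≡ 0 mod 17^3.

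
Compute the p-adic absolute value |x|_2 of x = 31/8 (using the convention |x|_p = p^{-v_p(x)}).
|31/8|_2 = 8

Step 1 — compute v_2(x) by factoring powers of 2 out of the numerator and denominator: v_2(31/8) = -3. Step 2 — apply |x|_p = p^{-v_p(x)} = 2^{3} = 8.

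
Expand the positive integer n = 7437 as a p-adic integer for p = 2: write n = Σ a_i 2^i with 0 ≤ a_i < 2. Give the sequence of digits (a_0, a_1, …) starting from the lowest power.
(a_0, a_1, …) = (1, 0, 1, 1, 0, 0, 0, 0, 1, 0, 1, 1, 1)

Repeated division by 2 gives the digits low-to-high: 7437 = 1 + 1·2^2 + 1·2^3 + 1·2^8 + 1·2^10 + 1·2^11 + 1·2^12. Digit sequence: (1, 0, 1, 1, 0, 0, 0, 0, 1, 0, 1, 1, 1).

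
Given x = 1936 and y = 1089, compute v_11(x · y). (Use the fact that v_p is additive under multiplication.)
v_11(2108304) = 4

v_p(x) = 2 (factor: 1936 = 11^2 · 16); v_p(y) = 2 (factor: 1089 = 11^2 · 9). Additivity: v_p(xy) = v_p(x) + v_p(y) = 2 + 2 = 4. (Direct check: xy = 2108304 = 11^4 · (144).)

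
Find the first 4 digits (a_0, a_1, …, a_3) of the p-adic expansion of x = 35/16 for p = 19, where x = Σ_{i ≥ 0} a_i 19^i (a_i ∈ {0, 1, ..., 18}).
(a_0, …, a_3) = (1, 6, 8, 15)

v_19(35/16) = 0 (numerator and denominator both coprime to 19), so x ∈ ℤ_19^×. Compute digits iteratively via a_i = x_i mod 19, x_{i+1} = (x_i − a_i)/19, with x_0 = x:
  x_0 = 35/16;  a_0 = 1;  x_1 = (x_0 − 1)/19 = 1/16
  x_1 = 1/16;  a_1 = 6;  x_2 = (x_1 − 6)/19 = -5/16
  x_2 = -5/16;  a_2 = 8;  x_3 = (x_2 − 8)/19 = -7/16
  x_3 = -7/16;  a_3 = 15;  x_4 = (x_3 − 15)/19 = -13/16
Digits: (1, 6, 8, 15).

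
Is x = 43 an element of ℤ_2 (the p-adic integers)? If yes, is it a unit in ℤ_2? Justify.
x ∈ ℤ_2^× (unit); v_2(x) = 0

ℤ_2 = {x ∈ ℚ_2 : v_2(x) ≥ 0} and ℤ_2^× = {x ∈ ℤ_2 : v_2(x) = 0}. Here v_2(43) = v_2(num) − v_2(den) = 0; compare against these criteria.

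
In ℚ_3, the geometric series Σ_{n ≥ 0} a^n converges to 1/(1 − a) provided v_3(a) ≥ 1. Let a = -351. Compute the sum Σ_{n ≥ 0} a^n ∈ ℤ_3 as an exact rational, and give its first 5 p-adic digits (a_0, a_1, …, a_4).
Σ a^n = 1/(1 − a) = 1/352;  first 5 digits = (1, 0, 0, 2, 1)

v_3(a) = 3 ≥ 1, so the series converges in ℤ_3 to 1/(1 − a) = 1/(1 − (-351)) = 1/352. Expand this rational in ℤ_3: compute digits iteratively via d_i = x_i mod 3, x_{i+1} = (x_i − d_i)/3. The first 5 digits are (1, 0, 0, 2, 1).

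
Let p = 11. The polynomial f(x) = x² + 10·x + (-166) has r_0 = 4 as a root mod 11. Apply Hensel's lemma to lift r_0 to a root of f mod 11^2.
r_1 = 37 (mod 121)

Hensel: r_{i+1} = r_i − f(r_i)·(f′(r_i))^{-1} mod 11^{i+2}, f′(x) = 2x + 10. Iterate:
  r_0 = 4 (mod 11)
  r_1 = 37 (mod 121)
Final: r = 37 satisfies f(r) ≡ 0 mod 11^2.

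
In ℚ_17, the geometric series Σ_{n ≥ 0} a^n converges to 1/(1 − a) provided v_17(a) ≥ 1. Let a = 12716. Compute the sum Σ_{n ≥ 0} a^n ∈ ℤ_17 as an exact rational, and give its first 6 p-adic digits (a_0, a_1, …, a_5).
Σ a^n = 1/(1 − a) = -1/12715;  first 6 digits = (1, 0, 10, 2, 15, 11)

v_17(a) = 2 ≥ 1, so the series converges in ℤ_17 to 1/(1 − a) = 1/(1 − 12716) = -1/12715. Expand this rational in ℤ_17: compute digits iteratively via d_i = x_i mod 17, x_{i+1} = (x_i − d_i)/17. The first 6 digits are (1, 0, 10, 2, 15, 11).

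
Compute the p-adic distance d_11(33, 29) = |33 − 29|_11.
d_11(33, 29) = 1

Step 1 — x − y = 33 − 29 = 4. Step 2 — v_11(4) = 0 (factor: 4 = (11^0 · 4); the sign does not affect v_p). Step 3 — |x − y|_11 = 11^{0} = 1.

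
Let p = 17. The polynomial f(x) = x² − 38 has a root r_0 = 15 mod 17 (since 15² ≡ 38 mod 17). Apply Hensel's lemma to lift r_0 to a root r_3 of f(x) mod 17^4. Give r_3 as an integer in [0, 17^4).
r_3 = 16896 (mod 83521)

Hensel's recurrence: r_{i+1} = r_i − f(r_i)·(f′(r_i))^{-1} mod 17^{i+2}, with f′(x) = 2x. Iterate:
  r_0 = 15 (mod 17)
  r_1 = 134 (mod 289)
  r_2 = 2157 (mod 4913)
  r_3 = 16896 (mod 83521)
Final: r_3 = 16896, and one checks f(r_3) ≡ 0 mod 17^4.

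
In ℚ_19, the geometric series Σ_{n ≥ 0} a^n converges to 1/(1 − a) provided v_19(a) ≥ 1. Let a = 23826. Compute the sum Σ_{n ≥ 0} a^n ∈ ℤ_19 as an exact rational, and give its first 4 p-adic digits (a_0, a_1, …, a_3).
Σ a^n = 1/(1 − a) = -1/23825;  first 4 digits = (1, 0, 9, 3)

v_19(a) = 2 ≥ 1, so the series converges in ℤ_19 to 1/(1 − a) = 1/(1 − 23826) = -1/23825. Expand this rational in ℤ_19: compute digits iteratively via d_i = x_i mod 19, x_{i+1} = (x_i − d_i)/19. The first 4 digits are (1, 0, 9, 3).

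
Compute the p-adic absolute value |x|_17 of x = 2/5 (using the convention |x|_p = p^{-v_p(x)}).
|2/5|_17 = 1

Step 1 — compute v_17(x) by factoring powers of 17 out of the numerator and denominator: v_17(2/5) = 0. Step 2 — apply |x|_p = p^{-v_p(x)} = 17^{0} = 1.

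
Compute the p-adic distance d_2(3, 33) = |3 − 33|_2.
d_2(3, 33) = 1/2

Step 1 — x − y = 3 − 33 = -30. Step 2 — v_2(-30) = 1 (factor: -30 = −(2^1 · 15); the sign does not affect v_p). Step 3 — |x − y|_2 = 2^{-1} = 1/2.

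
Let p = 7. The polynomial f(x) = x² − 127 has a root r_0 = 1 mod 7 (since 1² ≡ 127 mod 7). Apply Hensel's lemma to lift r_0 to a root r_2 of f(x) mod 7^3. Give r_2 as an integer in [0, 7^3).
r_2 = 309 (mod 343)

Hensel's recurrence: r_{i+1} = r_i − f(r_i)·(f′(r_i))^{-1} mod 7^{i+2}, with f′(x) = 2x. Iterate:
  r_0 = 1 (mod 7)
  r_1 = 15 (mod 49)
  r_2 = 309 (mod 343)
Final: r_2 = 309, and one checks f(r_2) ≡ 0 mod 7^3.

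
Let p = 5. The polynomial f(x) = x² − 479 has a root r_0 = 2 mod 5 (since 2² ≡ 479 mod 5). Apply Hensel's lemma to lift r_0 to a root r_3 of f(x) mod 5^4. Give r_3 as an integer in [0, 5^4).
r_3 = 277 (mod 625)

Hensel's recurrence: r_{i+1} = r_i − f(r_i)·(f′(r_i))^{-1} mod 5^{i+2}, with f′(x) = 2x. Iterate:
  r_0 = 2 (mod 5)
  r_1 = 2 (mod 25)
  r_2 = 27 (mod 125)
  r_3 = 277 (mod 625)
Final: r_3 = 277, and one checks f(r_3) ≡ 0 mod 5^4.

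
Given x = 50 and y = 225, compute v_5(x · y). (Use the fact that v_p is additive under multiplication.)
v_5(11250) = 4

v_p(x) = 2 (factor: 50 = 5^2 · 2); v_p(y) = 2 (factor: 225 = 5^2 · 9). Additivity: v_p(xy) = v_p(x) + v_p(y) = 2 + 2 = 4. (Direct check: xy = 11250 = 5^4 · (18).)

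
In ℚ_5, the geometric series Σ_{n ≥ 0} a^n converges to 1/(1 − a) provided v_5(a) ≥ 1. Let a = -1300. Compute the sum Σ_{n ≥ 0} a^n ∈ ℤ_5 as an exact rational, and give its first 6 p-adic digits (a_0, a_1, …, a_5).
Σ a^n = 1/(1 − a) = 1/1301;  first 6 digits = (1, 0, 3, 4, 1, 0)

v_5(a) = 2 ≥ 1, so the series converges in ℤ_5 to 1/(1 − a) = 1/(1 − (-1300)) = 1/1301. Expand this rational in ℤ_5: compute digits iteratively via d_i = x_i mod 5, x_{i+1} = (x_i − d_i)/5. The first 6 digits are (1, 0, 3, 4, 1, 0).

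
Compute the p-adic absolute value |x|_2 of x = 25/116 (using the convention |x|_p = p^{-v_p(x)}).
|25/116|_2 = 4

Step 1 — compute v_2(x) by factoring powers of 2 out of the numerator and denominator: v_2(25/116) = -2. Step 2 — apply |x|_p = p^{-v_p(x)} = 2^{2} = 4.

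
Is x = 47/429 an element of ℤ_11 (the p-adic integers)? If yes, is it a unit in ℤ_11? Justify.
x ∉ ℤ_11 (v_11(x) = -1 < 0)

ℤ_11 = {x ∈ ℚ_11 : v_11(x) ≥ 0} and ℤ_11^× = {x ∈ ℤ_11 : v_11(x) = 0}. Here v_11(47/429) = v_11(num) − v_11(den) = -1; compare against these criteria.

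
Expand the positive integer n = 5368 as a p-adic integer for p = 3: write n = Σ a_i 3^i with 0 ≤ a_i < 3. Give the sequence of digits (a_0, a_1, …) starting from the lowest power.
(a_0, a_1, …) = (1, 1, 2, 0, 0, 1, 1, 2)

Repeated division by 3 gives the digits low-to-high: 5368 = 1 + 1·3^1 + 2·3^2 + 1·3^5 + 1·3^6 + 2·3^7. Digit sequence: (1, 1, 2, 0, 0, 1, 1, 2).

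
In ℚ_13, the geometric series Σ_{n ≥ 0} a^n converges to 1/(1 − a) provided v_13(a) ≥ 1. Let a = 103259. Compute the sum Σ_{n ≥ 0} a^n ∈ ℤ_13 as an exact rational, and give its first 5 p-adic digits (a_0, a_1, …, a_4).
Σ a^n = 1/(1 − a) = -1/103258;  first 5 digits = (1, 0, 0, 8, 3)

v_13(a) = 3 ≥ 1, so the series converges in ℤ_13 to 1/(1 − a) = 1/(1 − 103259) = -1/103258. Expand this rational in ℤ_13: compute digits iteratively via d_i = x_i mod 13, x_{i+1} = (x_i − d_i)/13. The first 5 digits are (1, 0, 0, 8, 3).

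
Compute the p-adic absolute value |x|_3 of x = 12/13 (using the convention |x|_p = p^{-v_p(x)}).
|12/13|_3 = 1/3

Step 1 — compute v_3(x) by factoring powers of 3 out of the numerator and denominator: v_3(12/13) = 1. Step 2 — apply |x|_p = p^{-v_p(x)} = 3^{-1} = 1/3.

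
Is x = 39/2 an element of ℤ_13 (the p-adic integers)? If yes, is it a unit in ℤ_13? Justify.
x ∈ ℤ_13 but not a unit; v_13(x) = 1 > 0

ℤ_13 = {x ∈ ℚ_13 : v_13(x) ≥ 0} and ℤ_13^× = {x ∈ ℤ_13 : v_13(x) = 0}. Here v_13(39/2) = v_13(num) − v_13(den) = 1; compare against these criteria.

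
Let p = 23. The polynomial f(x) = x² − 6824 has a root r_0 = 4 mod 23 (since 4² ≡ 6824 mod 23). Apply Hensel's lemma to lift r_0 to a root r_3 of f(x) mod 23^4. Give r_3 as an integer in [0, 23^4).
r_3 = 79147 (mod 279841)

Hensel's recurrence: r_{i+1} = r_i − f(r_i)·(f′(r_i))^{-1} mod 23^{i+2}, with f′(x) = 2x. Iterate:
  r_0 = 4 (mod 23)
  r_1 = 326 (mod 529)
  r_2 = 6145 (mod 12167)
  r_3 = 79147 (mod 279841)
Final: r_3 = 79147, and one checks f(r_3) ≡ 0 mod 23^4.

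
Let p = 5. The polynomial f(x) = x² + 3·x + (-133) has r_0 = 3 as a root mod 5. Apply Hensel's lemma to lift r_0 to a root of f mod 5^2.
r_1 = 13 (mod 25)

Hensel: r_{i+1} = r_i − f(r_i)·(f′(r_i))^{-1} mod 5^{i+2}, f′(x) = 2x + 3. Iterate:
  r_0 = 3 (mod 5)
  r_1 = 13 (mod 25)
Final: r = 13 satisfies f(r) ≡ 0 mod 5^2.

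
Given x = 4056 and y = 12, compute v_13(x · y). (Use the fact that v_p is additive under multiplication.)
v_13(48672) = 2

v_p(x) = 2 (factor: 4056 = 13^2 · 24); v_p(y) = 0 (factor: 12 = 13^0 · 12). Additivity: v_p(xy) = v_p(x) + v_p(y) = 2 + 0 = 2. (Direct check: xy = 48672 = 13^2 · (288).)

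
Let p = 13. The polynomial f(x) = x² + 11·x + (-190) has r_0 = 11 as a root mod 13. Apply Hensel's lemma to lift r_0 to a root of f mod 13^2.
r_1 = 76 (mod 169)

Hensel: r_{i+1} = r_i − f(r_i)·(f′(r_i))^{-1} mod 13^{i+2}, f′(x) = 2x + 11. Iterate:
  r_0 = 11 (mod 13)
  r_1 = 76 (mod 169)
Final: r = 76 satisfies f(r) ≡ 0 mod 13^2.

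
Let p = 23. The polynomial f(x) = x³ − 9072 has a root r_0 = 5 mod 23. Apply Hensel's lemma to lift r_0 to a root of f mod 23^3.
r_2 = 6169 (mod 12167)

Hensel: r_{i+1} = r_i − f(r_i)/f′(r_i) mod 23^{i+2}, where f′(x) = 3x². Iterate:
  r_0 = 5 (mod 23)
  r_1 = 350 (mod 529)
  r_2 = 6169 (mod 12167)
Final: r = 6169 with f(r) ≡ 0 mod 23^3.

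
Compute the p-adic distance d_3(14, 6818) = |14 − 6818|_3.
d_3(14, 6818) = 1/243

Step 1 — x − y = 14 − 6818 = -6804. Step 2 — v_3(-6804) = 5 (factor: -6804 = −(3^5 · 28); the sign does not affect v_p). Step 3 — |x − y|_3 = 3^{-5} = 1/243.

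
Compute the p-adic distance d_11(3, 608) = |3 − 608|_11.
d_11(3, 608) = 1/121

Step 1 — x − y = 3 − 608 = -605. Step 2 — v_11(-605) = 2 (factor: -605 = −(11^2 · 5); the sign does not affect v_p). Step 3 — |x − y|_11 = 11^{-2} = 1/121.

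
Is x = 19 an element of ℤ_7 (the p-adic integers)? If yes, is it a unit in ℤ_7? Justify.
x ∈ ℤ_7^× (unit); v_7(x) = 0

ℤ_7 = {x ∈ ℚ_7 : v_7(x) ≥ 0} and ℤ_7^× = {x ∈ ℤ_7 : v_7(x) = 0}. Here v_7(19) = v_7(num) − v_7(den) = 0; compare against these criteria.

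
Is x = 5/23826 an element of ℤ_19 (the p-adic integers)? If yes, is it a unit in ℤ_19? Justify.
x ∉ ℤ_19 (v_19(x) = -2 < 0)

ℤ_19 = {x ∈ ℚ_19 : v_19(x) ≥ 0} and ℤ_19^× = {x ∈ ℤ_19 : v_19(x) = 0}. Here v_19(5/23826) = v_19(num) − v_19(den) = -2; compare against these criteria.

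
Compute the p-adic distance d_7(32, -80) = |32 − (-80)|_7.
d_7(32, -80) = 1/7

Step 1 — x − y = 32 − (-80) = 112. Step 2 — v_7(112) = 1 (factor: 112 = (7^1 · 16); the sign does not affect v_p). Step 3 — |x − y|_7 = 7^{-1} = 1/7.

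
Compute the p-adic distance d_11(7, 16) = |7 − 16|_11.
d_11(7, 16) = 1

Step 1 — x − y = 7 − 16 = -9. Step 2 — v_11(-9) = 0 (factor: -9 = −(11^0 · 9); the sign does not affect v_p). Step 3 — |x − y|_11 = 11^{0} = 1.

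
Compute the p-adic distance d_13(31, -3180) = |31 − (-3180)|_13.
d_13(31, -3180) = 1/169

Step 1 — x − y = 31 − (-3180) = 3211. Step 2 — v_13(3211) = 2 (factor: 3211 = (13^2 · 19); the sign does not affect v_p). Step 3 — |x − y|_13 = 13^{-2} = 1/169.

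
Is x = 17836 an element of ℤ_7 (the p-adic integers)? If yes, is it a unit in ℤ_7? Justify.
x ∈ ℤ_7 but not a unit; v_7(x) = 3 > 0

ℤ_7 = {x ∈ ℚ_7 : v_7(x) ≥ 0} and ℤ_7^× = {x ∈ ℤ_7 : v_7(x) = 0}. Here v_7(17836) = v_7(num) − v_7(den) = 3; compare against these criteria.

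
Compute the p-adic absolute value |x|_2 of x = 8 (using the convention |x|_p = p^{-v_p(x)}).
|8|_2 = 1/8

Step 1 — compute v_2(x) by factoring powers of 2 out of the numerator and denominator: v_2(8) = 3. Step 2 — apply |x|_p = p^{-v_p(x)} = 2^{-3} = 1/8.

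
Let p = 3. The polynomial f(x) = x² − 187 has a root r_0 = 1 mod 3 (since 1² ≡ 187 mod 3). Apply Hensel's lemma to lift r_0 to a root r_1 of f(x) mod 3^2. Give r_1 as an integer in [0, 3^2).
r_1 = 4 (mod 9)

Hensel's recurrence: r_{i+1} = r_i − f(r_i)·(f′(r_i))^{-1} mod 3^{i+2}, with f′(x) = 2x. Iterate:
  r_0 = 1 (mod 3)
  r_1 = 4 (mod 9)
Final: r_1 = 4, and one checks f(r_1) ≡ 0 mod 3^2.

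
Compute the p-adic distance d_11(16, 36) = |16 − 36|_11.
d_11(16, 36) = 1

Step 1 — x − y = 16 − 36 = -20. Step 2 — v_11(-20) = 0 (factor: -20 = −(11^0 · 20); the sign does not affect v_p). Step 3 — |x − y|_11 = 11^{0} = 1.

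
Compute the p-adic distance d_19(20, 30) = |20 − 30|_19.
d_19(20, 30) = 1

Step 1 — x − y = 20 − 30 = -10. Step 2 — v_19(-10) = 0 (factor: -10 = −(19^0 · 10); the sign does not affect v_p). Step 3 — |x − y|_19 = 19^{0} = 1.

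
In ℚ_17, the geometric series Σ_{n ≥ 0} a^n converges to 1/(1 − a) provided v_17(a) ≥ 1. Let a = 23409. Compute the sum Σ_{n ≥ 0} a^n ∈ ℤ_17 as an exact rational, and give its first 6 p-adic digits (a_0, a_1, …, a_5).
Σ a^n = 1/(1 − a) = -1/23408;  first 6 digits = (1, 0, 13, 4, 16, 11)

v_17(a) = 2 ≥ 1, so the series converges in ℤ_17 to 1/(1 − a) = 1/(1 − 23409) = -1/23408. Expand this rational in ℤ_17: compute digits iteratively via d_i = x_i mod 17, x_{i+1} = (x_i − d_i)/17. The first 6 digits are (1, 0, 13, 4, 16, 11).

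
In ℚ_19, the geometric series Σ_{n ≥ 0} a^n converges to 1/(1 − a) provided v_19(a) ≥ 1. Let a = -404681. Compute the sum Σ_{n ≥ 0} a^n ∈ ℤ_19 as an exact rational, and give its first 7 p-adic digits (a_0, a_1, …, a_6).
Σ a^n = 1/(1 − a) = 1/404682;  first 7 digits = (1, 0, 0, 17, 15, 18, 3)

v_19(a) = 3 ≥ 1, so the series converges in ℤ_19 to 1/(1 − a) = 1/(1 − (-404681)) = 1/404682. Expand this rational in ℤ_19: compute digits iteratively via d_i = x_i mod 19, x_{i+1} = (x_i − d_i)/19. The first 7 digits are (1, 0, 0, 17, 15, 18, 3).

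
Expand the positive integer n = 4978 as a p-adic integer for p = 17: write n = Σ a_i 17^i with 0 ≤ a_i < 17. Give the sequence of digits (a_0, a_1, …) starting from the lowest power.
(a_0, a_1, …) = (14, 3, 0, 1)

Repeated division by 17 gives the digits low-to-high: 4978 = 14 + 3·17^1 + 1·17^3. Digit sequence: (14, 3, 0, 1).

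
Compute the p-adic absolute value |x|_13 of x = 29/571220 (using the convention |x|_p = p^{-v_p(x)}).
|29/571220|_13 = 28561

Step 1 — compute v_13(x) by factoring powers of 13 out of the numerator and denominator: v_13(29/571220) = -4. Step 2 — apply |x|_p = p^{-v_p(x)} = 13^{4} = 28561.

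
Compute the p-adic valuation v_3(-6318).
v_3(-6318) = 5

v_3(n) is the largest exponent k such that 3^k divides n. Factor out: -6318 = -3^5 · 26. (Sign doesn't affect v_p.) So v_3(-6318) = 5.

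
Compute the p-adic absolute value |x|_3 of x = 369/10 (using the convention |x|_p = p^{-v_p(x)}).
|369/10|_3 = 1/9

Step 1 — compute v_3(x) by factoring powers of 3 out of the numerator and denominator: v_3(369/10) = 2. Step 2 — apply |x|_p = p^{-v_p(x)} = 3^{-2} = 1/9.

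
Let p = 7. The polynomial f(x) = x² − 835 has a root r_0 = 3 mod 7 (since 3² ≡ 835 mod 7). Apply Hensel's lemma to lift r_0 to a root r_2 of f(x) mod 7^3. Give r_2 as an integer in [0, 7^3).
r_2 = 304 (mod 343)

Hensel's recurrence: r_{i+1} = r_i − f(r_i)·(f′(r_i))^{-1} mod 7^{i+2}, with f′(x) = 2x. Iterate:
  r_0 = 3 (mod 7)
  r_1 = 10 (mod 49)
  r_2 = 304 (mod 343)
Final: r_2 = 304, and one checks f(r_2) ≡ 0 mod 7^3.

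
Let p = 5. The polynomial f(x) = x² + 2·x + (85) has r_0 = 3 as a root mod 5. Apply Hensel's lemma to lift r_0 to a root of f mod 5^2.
r_1 = 3 (mod 25)

Hensel: r_{i+1} = r_i − f(r_i)·(f′(r_i))^{-1} mod 5^{i+2}, f′(x) = 2x + 2. Iterate:
  r_0 = 3 (mod 5)
  r_1 = 3 (mod 25)
Final: r = 3 satisfies f(r) ≡ 0 mod 5^2.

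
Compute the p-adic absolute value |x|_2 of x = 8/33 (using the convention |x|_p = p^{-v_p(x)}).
|8/33|_2 = 1/8

Step 1 — compute v_2(x) by factoring powers of 2 out of the numerator and denominator: v_2(8/33) = 3. Step 2 — apply |x|_p = p^{-v_p(x)} = 2^{-3} = 1/8.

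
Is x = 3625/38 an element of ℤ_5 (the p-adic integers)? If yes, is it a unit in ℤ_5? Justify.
x ∈ ℤ_5 but not a unit; v_5(x) = 3 > 0

ℤ_5 = {x ∈ ℚ_5 : v_5(x) ≥ 0} and ℤ_5^× = {x ∈ ℤ_5 : v_5(x) = 0}. Here v_5(3625/38) = v_5(num) − v_5(den) = 3; compare against these criteria.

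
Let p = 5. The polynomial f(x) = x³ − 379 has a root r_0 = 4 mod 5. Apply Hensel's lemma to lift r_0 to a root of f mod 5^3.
r_2 = 59 (mod 125)

Hensel: r_{i+1} = r_i − f(r_i)/f′(r_i) mod 5^{i+2}, where f′(x) = 3x². Iterate:
  r_0 = 4 (mod 5)
  r_1 = 9 (mod 25)
  r_2 = 59 (mod 125)
Final: r = 59 with f(r) ≡ 0 mod 5^3.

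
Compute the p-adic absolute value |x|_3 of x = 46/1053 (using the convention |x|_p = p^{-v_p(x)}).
|46/1053|_3 = 81

Step 1 — compute v_3(x) by factoring powers of 3 out of the numerator and denominator: v_3(46/1053) = -4. Step 2 — apply |x|_p = p^{-v_p(x)} = 3^{4} = 81.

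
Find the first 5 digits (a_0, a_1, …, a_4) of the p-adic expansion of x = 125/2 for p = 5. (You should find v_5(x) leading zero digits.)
(a_0, …, a_4) = (0, 0, 0, 3, 2)

v_5(125/2) = 3, so a_0 = ... = a_2 = 0. Factor out: x = 5^3 · u with u = 1/2 a unit in ℤ_5. Expand u iteratively via a_{v+i} = u_i mod 5, u_{i+1} = (u_i − a_{v+i})/5:
  u_0 = 1/2;  a_3 = 3;  u_1 = (u_0 − 3)/5 = -1/2
  u_1 = -1/2;  a_4 = 2;  u_2 = (u_1 − 2)/5 = -1/2
Digits: (0, 0, 0, 3, 2).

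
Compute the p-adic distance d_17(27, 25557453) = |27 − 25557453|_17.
d_17(27, 25557453) = 1/1419857

Step 1 — x − y = 27 − 25557453 = -25557426. Step 2 — v_17(-25557426) = 5 (factor: -25557426 = −(17^5 · 18); the sign does not affect v_p). Step 3 — |x − y|_17 = 17^{-5} = 1/1419857.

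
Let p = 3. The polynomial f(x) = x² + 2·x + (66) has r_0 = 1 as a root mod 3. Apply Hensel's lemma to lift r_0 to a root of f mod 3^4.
r_3 = 76 (mod 81)

Hensel: r_{i+1} = r_i − f(r_i)·(f′(r_i))^{-1} mod 3^{i+2}, f′(x) = 2x + 2. Iterate:
  r_0 = 1 (mod 3)
  r_1 = 4 (mod 9)
  r_2 = 22 (mod 27)
  r_3 = 76 (mod 81)
Final: r = 76 satisfies f(r) ≡ 0 mod 3^4.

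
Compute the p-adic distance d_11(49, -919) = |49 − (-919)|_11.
d_11(49, -919) = 1/121

Step 1 — x − y = 49 − (-919) = 968. Step 2 — v_11(968) = 2 (factor: 968 = (11^2 · 8); the sign does not affect v_p). Step 3 — |x − y|_11 = 11^{-2} = 1/121.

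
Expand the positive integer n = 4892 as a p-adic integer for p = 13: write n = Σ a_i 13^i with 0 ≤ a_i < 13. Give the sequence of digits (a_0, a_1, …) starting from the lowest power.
(a_0, a_1, …) = (4, 12, 2, 2)

Repeated division by 13 gives the digits low-to-high: 4892 = 4 + 12·13^1 + 2·13^2 + 2·13^3. Digit sequence: (4, 12, 2, 2).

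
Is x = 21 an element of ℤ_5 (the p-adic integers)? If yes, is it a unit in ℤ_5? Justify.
x ∈ ℤ_5^× (unit); v_5(x) = 0

ℤ_5 = {x ∈ ℚ_5 : v_5(x) ≥ 0} and ℤ_5^× = {x ∈ ℤ_5 : v_5(x) = 0}. Here v_5(21) = v_5(num) − v_5(den) = 0; compare against these criteria.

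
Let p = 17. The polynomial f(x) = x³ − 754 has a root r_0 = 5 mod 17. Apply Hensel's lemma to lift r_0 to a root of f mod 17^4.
r_3 = 2861 (mod 83521)

Hensel: r_{i+1} = r_i − f(r_i)/f′(r_i) mod 17^{i+2}, where f′(x) = 3x². Iterate:
  r_0 = 5 (mod 17)
  r_1 = 260 (mod 289)
  r_2 = 2861 (mod 4913)
  r_3 = 2861 (mod 83521)
Final: r = 2861 with f(r) ≡ 0 mod 17^4.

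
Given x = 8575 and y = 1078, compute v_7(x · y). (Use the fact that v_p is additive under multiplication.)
v_7(9243850) = 5

v_p(x) = 3 (factor: 8575 = 7^3 · 25); v_p(y) = 2 (factor: 1078 = 7^2 · 22). Additivity: v_p(xy) = v_p(x) + v_p(y) = 3 + 2 = 5. (Direct check: xy = 9243850 = 7^5 · (550).)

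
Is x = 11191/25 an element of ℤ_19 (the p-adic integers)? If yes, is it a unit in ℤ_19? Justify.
x ∈ ℤ_19 but not a unit; v_19(x) = 2 > 0

ℤ_19 = {x ∈ ℚ_19 : v_19(x) ≥ 0} and ℤ_19^× = {x ∈ ℤ_19 : v_19(x) = 0}. Here v_19(11191/25) = v_19(num) − v_19(den) = 2; compare against these criteria.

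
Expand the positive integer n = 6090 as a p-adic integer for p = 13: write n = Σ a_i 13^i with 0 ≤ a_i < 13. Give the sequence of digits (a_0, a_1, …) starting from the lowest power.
(a_0, a_1, …) = (6, 0, 10, 2)

Repeated division by 13 gives the digits low-to-high: 6090 = 6 + 10·13^2 + 2·13^3. Digit sequence: (6, 0, 10, 2).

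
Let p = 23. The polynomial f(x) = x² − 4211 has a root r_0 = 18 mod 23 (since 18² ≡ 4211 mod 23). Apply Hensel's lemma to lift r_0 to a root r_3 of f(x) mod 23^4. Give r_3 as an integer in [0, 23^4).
r_3 = 260585 (mod 279841)

Hensel's recurrence: r_{i+1} = r_i − f(r_i)·(f′(r_i))^{-1} mod 23^{i+2}, with f′(x) = 2x. Iterate:
  r_0 = 18 (mod 23)
  r_1 = 317 (mod 529)
  r_2 = 5078 (mod 12167)
  r_3 = 260585 (mod 279841)
Final: r_3 = 260585, and one checks f(r_3) ≡ 0 mod 23^4.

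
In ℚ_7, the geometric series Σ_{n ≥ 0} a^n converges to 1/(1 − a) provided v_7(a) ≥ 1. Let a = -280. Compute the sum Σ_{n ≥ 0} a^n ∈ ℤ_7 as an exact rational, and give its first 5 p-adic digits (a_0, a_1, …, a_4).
Σ a^n = 1/(1 − a) = 1/281;  first 5 digits = (1, 2, 5, 4, 5)

v_7(a) = 1 ≥ 1, so the series converges in ℤ_7 to 1/(1 − a) = 1/(1 − (-280)) = 1/281. Expand this rational in ℤ_7: compute digits iteratively via d_i = x_i mod 7, x_{i+1} = (x_i − d_i)/7. The first 5 digits are (1, 2, 5, 4, 5).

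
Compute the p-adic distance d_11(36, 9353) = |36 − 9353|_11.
d_11(36, 9353) = 1/1331

Step 1 — x − y = 36 − 9353 = -9317. Step 2 — v_11(-9317) = 3 (factor: -9317 = −(11^3 · 7); the sign does not affect v_p). Step 3 — |x − y|_11 = 11^{-3} = 1/1331.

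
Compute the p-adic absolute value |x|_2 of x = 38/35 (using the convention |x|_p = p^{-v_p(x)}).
|38/35|_2 = 1/2

Step 1 — compute v_2(x) by factoring powers of 2 out of the numerator and denominator: v_2(38/35) = 1. Step 2 — apply |x|_p = p^{-v_p(x)} = 2^{-1} = 1/2.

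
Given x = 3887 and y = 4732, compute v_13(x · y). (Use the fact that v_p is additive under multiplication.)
v_13(18393284) = 4

v_p(x) = 2 (factor: 3887 = 13^2 · 23); v_p(y) = 2 (factor: 4732 = 13^2 · 28). Additivity: v_p(xy) = v_p(x) + v_p(y) = 2 + 2 = 4. (Direct check: xy = 18393284 = 13^4 · (644).)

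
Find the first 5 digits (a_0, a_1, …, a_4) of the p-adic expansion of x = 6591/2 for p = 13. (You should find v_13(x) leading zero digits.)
(a_0, …, a_4) = (0, 0, 0, 8, 6)

v_13(6591/2) = 3, so a_0 = ... = a_2 = 0. Factor out: x = 13^3 · u with u = 3/2 a unit in ℤ_13. Expand u iteratively via a_{v+i} = u_i mod 13, u_{i+1} = (u_i − a_{v+i})/13:
  u_0 = 3/2;  a_3 = 8;  u_1 = (u_0 − 8)/13 = -1/2
  u_1 = -1/2;  a_4 = 6;  u_2 = (u_1 − 6)/13 = -1/2
Digits: (0, 0, 0, 8, 6).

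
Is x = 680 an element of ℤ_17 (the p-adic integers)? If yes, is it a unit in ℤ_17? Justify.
x ∈ ℤ_17 but not a unit; v_17(x) = 1 > 0

ℤ_17 = {x ∈ ℚ_17 : v_17(x) ≥ 0} and ℤ_17^× = {x ∈ ℤ_17 : v_17(x) = 0}. Here v_17(680) = v_17(num) − v_17(den) = 1; compare against these criteria.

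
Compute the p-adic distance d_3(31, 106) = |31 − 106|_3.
d_3(31, 106) = 1/3

Step 1 — x − y = 31 − 106 = -75. Step 2 — v_3(-75) = 1 (factor: -75 = −(3^1 · 25); the sign does not affect v_p). Step 3 — |x − y|_3 = 3^{-1} = 1/3.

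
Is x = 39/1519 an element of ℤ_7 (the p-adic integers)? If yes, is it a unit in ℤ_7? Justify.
x ∉ ℤ_7 (v_7(x) = -2 < 0)

ℤ_7 = {x ∈ ℚ_7 : v_7(x) ≥ 0} and ℤ_7^× = {x ∈ ℤ_7 : v_7(x) = 0}. Here v_7(39/1519) = v_7(num) − v_7(den) = -2; compare against these criteria.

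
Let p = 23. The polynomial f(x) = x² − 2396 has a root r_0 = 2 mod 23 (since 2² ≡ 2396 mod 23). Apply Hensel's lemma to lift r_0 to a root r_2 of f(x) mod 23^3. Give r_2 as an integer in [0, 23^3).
r_2 = 8535 (mod 12167)

Hensel's recurrence: r_{i+1} = r_i − f(r_i)·(f′(r_i))^{-1} mod 23^{i+2}, with f′(x) = 2x. Iterate:
  r_0 = 2 (mod 23)
  r_1 = 71 (mod 529)
  r_2 = 8535 (mod 12167)
Final: r_2 = 8535, and one checks f(r_2) ≡ 0 mod 23^3.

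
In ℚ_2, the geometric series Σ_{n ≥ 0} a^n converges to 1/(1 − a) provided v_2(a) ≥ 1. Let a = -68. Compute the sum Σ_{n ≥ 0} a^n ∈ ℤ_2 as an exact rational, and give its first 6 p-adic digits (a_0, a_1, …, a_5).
Σ a^n = 1/(1 − a) = 1/69;  first 6 digits = (1, 0, 1, 1, 0, 0)

v_2(a) = 2 ≥ 1, so the series converges in ℤ_2 to 1/(1 − a) = 1/(1 − (-68)) = 1/69. Expand this rational in ℤ_2: compute digits iteratively via d_i = x_i mod 2, x_{i+1} = (x_i − d_i)/2. The first 6 digits are (1, 0, 1, 1, 0, 0).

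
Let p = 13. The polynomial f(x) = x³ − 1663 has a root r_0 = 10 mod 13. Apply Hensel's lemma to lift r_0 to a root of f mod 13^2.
r_1 = 166 (mod 169)

Hensel: r_{i+1} = r_i − f(r_i)/f′(r_i) mod 13^{i+2}, where f′(x) = 3x². Iterate:
  r_0 = 10 (mod 13)
  r_1 = 166 (mod 169)
Final: r = 166 with f(r) ≡ 0 mod 13^2.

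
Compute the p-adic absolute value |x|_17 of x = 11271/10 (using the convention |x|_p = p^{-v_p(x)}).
|11271/10|_17 = 1/289

Step 1 — compute v_17(x) by factoring powers of 17 out of the numerator and denominator: v_17(11271/10) = 2. Step 2 — apply |x|_p = p^{-v_p(x)} = 17^{-2} = 1/289.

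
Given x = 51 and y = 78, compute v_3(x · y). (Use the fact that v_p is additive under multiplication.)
v_3(3978) = 2

v_p(x) = 1 (factor: 51 = 3^1 · 17); v_p(y) = 1 (factor: 78 = 3^1 · 26). Additivity: v_p(xy) = v_p(x) + v_p(y) = 1 + 1 = 2. (Direct check: xy = 3978 = 3^2 · (442).)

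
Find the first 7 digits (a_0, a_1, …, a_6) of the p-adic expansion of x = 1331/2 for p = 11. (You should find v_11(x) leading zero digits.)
(a_0, …, a_6) = (0, 0, 0, 6, 5, 5, 5)

v_11(1331/2) = 3, so a_0 = ... = a_2 = 0. Factor out: x = 11^3 · u with u = 1/2 a unit in ℤ_11. Expand u iteratively via a_{v+i} = u_i mod 11, u_{i+1} = (u_i − a_{v+i})/11:
  u_0 = 1/2;  a_3 = 6;  u_1 = (u_0 − 6)/11 = -1/2
  u_1 = -1/2;  a_4 = 5;  u_2 = (u_1 − 5)/11 = -1/2
  u_2 = -1/2;  a_5 = 5;  u_3 = (u_2 − 5)/11 = -1/2
  u_3 = -1/2;  a_6 = 5;  u_4 = (u_3 − 5)/11 = -1/2
Digits: (0, 0, 0, 6, 5, 5, 5).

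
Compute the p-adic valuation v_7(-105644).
v_7(-105644) = 4

v_7(n) is the largest exponent k such that 7^k divides n. Factor out: -105644 = -7^4 · 44. (Sign doesn't affect v_p.) So v_7(-105644) = 4.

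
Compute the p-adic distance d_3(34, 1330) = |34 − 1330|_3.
d_3(34, 1330) = 1/81

Step 1 — x − y = 34 − 1330 = -1296. Step 2 — v_3(-1296) = 4 (factor: -1296 = −(3^4 · 16); the sign does not affect v_p). Step 3 — |x − y|_3 = 3^{-4} = 1/81.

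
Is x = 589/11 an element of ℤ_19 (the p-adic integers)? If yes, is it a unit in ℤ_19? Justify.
x ∈ ℤ_19 but not a unit; v_19(x) = 1 > 0

ℤ_19 = {x ∈ ℚ_19 : v_19(x) ≥ 0} and ℤ_19^× = {x ∈ ℤ_19 : v_19(x) = 0}. Here v_19(589/11) = v_19(num) − v_19(den) = 1; compare against these criteria.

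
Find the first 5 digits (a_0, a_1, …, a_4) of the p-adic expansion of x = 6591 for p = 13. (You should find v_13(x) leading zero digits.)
(a_0, …, a_4) = (0, 0, 0, 3, 0)

v_13(6591) = 3, so a_0 = ... = a_2 = 0. Factor out: x = 13^3 · u with u = 3 a unit in ℤ_13. Expand u iteratively via a_{v+i} = u_i mod 13, u_{i+1} = (u_i − a_{v+i})/13:
  u_0 = 3;  a_3 = 3;  u_1 = (u_0 − 3)/13 = 0
  u_1 = 0;  a_4 = 0;  u_2 = (u_1 − 0)/13 = 0
Digits: (0, 0, 0, 3, 0).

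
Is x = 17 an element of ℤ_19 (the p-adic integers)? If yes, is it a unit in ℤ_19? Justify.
x ∈ ℤ_19^× (unit); v_19(x) = 0

ℤ_19 = {x ∈ ℚ_19 : v_19(x) ≥ 0} and ℤ_19^× = {x ∈ ℤ_19 : v_19(x) = 0}. Here v_19(17) = v_19(num) − v_19(den) = 0; compare against these criteria.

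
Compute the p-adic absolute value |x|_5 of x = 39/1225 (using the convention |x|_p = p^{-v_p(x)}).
|39/1225|_5 = 25

Step 1 — compute v_5(x) by factoring powers of 5 out of the numerator and denominator: v_5(39/1225) = -2. Step 2 — apply |x|_p = p^{-v_p(x)} = 5^{2} = 25.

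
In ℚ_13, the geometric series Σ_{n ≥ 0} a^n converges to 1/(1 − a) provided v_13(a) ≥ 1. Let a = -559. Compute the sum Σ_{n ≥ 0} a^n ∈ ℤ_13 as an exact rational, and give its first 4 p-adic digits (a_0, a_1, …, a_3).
Σ a^n = 1/(1 − a) = 1/560;  first 4 digits = (1, 9, 12, 12)

v_13(a) = 1 ≥ 1, so the series converges in ℤ_13 to 1/(1 − a) = 1/(1 − (-559)) = 1/560. Expand this rational in ℤ_13: compute digits iteratively via d_i = x_i mod 13, x_{i+1} = (x_i − d_i)/13. The first 4 digits are (1, 9, 12, 12).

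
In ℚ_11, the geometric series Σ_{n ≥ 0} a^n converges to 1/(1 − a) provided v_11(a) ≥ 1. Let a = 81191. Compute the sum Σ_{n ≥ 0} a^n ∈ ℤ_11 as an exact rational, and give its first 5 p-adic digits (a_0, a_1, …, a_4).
Σ a^n = 1/(1 − a) = -1/81190;  first 5 digits = (1, 0, 0, 6, 5)

v_11(a) = 3 ≥ 1, so the series converges in ℤ_11 to 1/(1 − a) = 1/(1 − 81191) = -1/81190. Expand this rational in ℤ_11: compute digits iteratively via d_i = x_i mod 11, x_{i+1} = (x_i − d_i)/11. The first 5 digits are (1, 0, 0, 6, 5).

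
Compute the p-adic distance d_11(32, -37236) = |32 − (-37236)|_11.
d_11(32, -37236) = 1/1331

Step 1 — x − y = 32 − (-37236) = 37268. Step 2 — v_11(37268) = 3 (factor: 37268 = (11^3 · 28); the sign does not affect v_p). Step 3 — |x − y|_11 = 11^{-3} = 1/1331.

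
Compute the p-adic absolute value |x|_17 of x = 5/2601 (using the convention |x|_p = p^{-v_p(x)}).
|5/2601|_17 = 289

Step 1 — compute v_17(x) by factoring powers of 17 out of the numerator and denominator: v_17(5/2601) = -2. Step 2 — apply |x|_p = p^{-v_p(x)} = 17^{2} = 289.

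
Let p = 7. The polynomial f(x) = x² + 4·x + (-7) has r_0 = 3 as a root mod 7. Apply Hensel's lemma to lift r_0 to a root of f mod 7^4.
r_3 = 815 (mod 2401)

Hensel: r_{i+1} = r_i − f(r_i)·(f′(r_i))^{-1} mod 7^{i+2}, f′(x) = 2x + 4. Iterate:
  r_0 = 3 (mod 7)
  r_1 = 31 (mod 49)
  r_2 = 129 (mod 343)
  r_3 = 815 (mod 2401)
Final: r = 815 satisfies f(r) ≡ 0 mod 7^4.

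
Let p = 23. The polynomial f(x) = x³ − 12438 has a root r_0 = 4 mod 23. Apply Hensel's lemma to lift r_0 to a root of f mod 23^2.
r_1 = 372 (mod 529)

Hensel: r_{i+1} = r_i − f(r_i)/f′(r_i) mod 23^{i+2}, where f′(x) = 3x². Iterate:
  r_0 = 4 (mod 23)
  r_1 = 372 (mod 529)
Final: r = 372 with f(r) ≡ 0 mod 23^2.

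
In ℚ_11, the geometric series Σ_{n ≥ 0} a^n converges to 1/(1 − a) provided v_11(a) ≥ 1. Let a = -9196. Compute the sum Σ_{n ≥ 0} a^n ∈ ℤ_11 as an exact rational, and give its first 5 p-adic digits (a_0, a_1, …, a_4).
Σ a^n = 1/(1 − a) = 1/9197;  first 5 digits = (1, 0, 1, 4, 0)

v_11(a) = 2 ≥ 1, so the series converges in ℤ_11 to 1/(1 − a) = 1/(1 − (-9196)) = 1/9197. Expand this rational in ℤ_11: compute digits iteratively via d_i = x_i mod 11, x_{i+1} = (x_i − d_i)/11. The first 5 digits are (1, 0, 1, 4, 0).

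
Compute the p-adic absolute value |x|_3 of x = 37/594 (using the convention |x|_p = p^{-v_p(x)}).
|37/594|_3 = 27

Step 1 — compute v_3(x) by factoring powers of 3 out of the numerator and denominator: v_3(37/594) = -3. Step 2 — apply |x|_p = p^{-v_p(x)} = 3^{3} = 27.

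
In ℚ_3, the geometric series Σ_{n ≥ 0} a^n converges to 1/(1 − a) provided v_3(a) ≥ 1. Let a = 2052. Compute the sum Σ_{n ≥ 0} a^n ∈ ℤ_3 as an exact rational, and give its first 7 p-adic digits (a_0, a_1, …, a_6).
Σ a^n = 1/(1 − a) = -1/2051;  first 7 digits = (1, 0, 0, 1, 1, 2, 0)

v_3(a) = 3 ≥ 1, so the series converges in ℤ_3 to 1/(1 − a) = 1/(1 − 2052) = -1/2051. Expand this rational in ℤ_3: compute digits iteratively via d_i = x_i mod 3, x_{i+1} = (x_i − d_i)/3. The first 7 digits are (1, 0, 0, 1, 1, 2, 0).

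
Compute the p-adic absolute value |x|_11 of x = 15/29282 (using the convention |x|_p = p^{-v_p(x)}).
|15/29282|_11 = 14641

Step 1 — compute v_11(x) by factoring powers of 11 out of the numerator and denominator: v_11(15/29282) = -4. Step 2 — apply |x|_p = p^{-v_p(x)} = 11^{4} = 14641.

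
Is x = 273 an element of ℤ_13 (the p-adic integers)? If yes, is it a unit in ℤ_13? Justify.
x ∈ ℤ_13 but not a unit; v_13(x) = 1 > 0

ℤ_13 = {x ∈ ℚ_13 : v_13(x) ≥ 0} and ℤ_13^× = {x ∈ ℤ_13 : v_13(x) = 0}. Here v_13(273) = v_13(num) − v_13(den) = 1; compare against these criteria.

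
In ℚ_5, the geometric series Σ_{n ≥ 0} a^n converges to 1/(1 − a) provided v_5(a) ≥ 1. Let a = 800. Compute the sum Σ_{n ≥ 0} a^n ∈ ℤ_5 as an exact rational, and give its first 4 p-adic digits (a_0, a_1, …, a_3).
Σ a^n = 1/(1 − a) = -1/799;  first 4 digits = (1, 0, 2, 1)

v_5(a) = 2 ≥ 1, so the series converges in ℤ_5 to 1/(1 − a) = 1/(1 − 800) = -1/799. Expand this rational in ℤ_5: compute digits iteratively via d_i = x_i mod 5, x_{i+1} = (x_i − d_i)/5. The first 4 digits are (1, 0, 2, 1).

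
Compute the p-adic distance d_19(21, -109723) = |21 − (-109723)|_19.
d_19(21, -109723) = 1/6859

Step 1 — x − y = 21 − (-109723) = 109744. Step 2 — v_19(109744) = 3 (factor: 109744 = (19^3 · 16); the sign does not affect v_p). Step 3 — |x − y|_19 = 19^{-3} = 1/6859.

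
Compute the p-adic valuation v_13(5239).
v_13(5239) = 2

v_13(n) is the largest exponent k such that 13^k divides n. Factor out: 5239 = 13^2 · 31. (Sign doesn't affect v_p.) So v_13(5239) = 2.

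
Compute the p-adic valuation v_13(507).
v_13(507) = 2

v_13(n) is the largest exponent k such that 13^k divides n. Factor out: 507 = 13^2 · 3. (Sign doesn't affect v_p.) So v_13(507) = 2.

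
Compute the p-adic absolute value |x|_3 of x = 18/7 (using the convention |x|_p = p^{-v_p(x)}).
|18/7|_3 = 1/9

Step 1 — compute v_3(x) by factoring powers of 3 out of the numerator and denominator: v_3(18/7) = 2. Step 2 — apply |x|_p = p^{-v_p(x)} = 3^{-2} = 1/9.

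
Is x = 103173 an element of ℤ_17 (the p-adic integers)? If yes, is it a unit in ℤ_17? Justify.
x ∈ ℤ_17 but not a unit; v_17(x) = 3 > 0

ℤ_17 = {x ∈ ℚ_17 : v_17(x) ≥ 0} and ℤ_17^× = {x ∈ ℤ_17 : v_17(x) = 0}. Here v_17(103173) = v_17(num) − v_17(den) = 3; compare against these criteria.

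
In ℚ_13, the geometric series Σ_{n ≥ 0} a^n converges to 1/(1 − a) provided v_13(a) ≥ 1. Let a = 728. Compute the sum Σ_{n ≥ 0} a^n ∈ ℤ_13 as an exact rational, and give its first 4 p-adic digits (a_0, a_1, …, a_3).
Σ a^n = 1/(1 − a) = -1/727;  first 4 digits = (1, 4, 7, 6)

v_13(a) = 1 ≥ 1, so the series converges in ℤ_13 to 1/(1 − a) = 1/(1 − 728) = -1/727. Expand this rational in ℤ_13: compute digits iteratively via d_i = x_i mod 13, x_{i+1} = (x_i − d_i)/13. The first 4 digits are (1, 4, 7, 6).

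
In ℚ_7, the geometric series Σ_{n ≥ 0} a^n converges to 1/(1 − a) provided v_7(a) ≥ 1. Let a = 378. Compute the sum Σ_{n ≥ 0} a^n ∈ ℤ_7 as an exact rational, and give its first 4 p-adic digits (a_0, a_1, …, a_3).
Σ a^n = 1/(1 − a) = -1/377;  first 4 digits = (1, 5, 4, 3)

v_7(a) = 1 ≥ 1, so the series converges in ℤ_7 to 1/(1 − a) = 1/(1 − 378) = -1/377. Expand this rational in ℤ_7: compute digits iteratively via d_i = x_i mod 7, x_{i+1} = (x_i − d_i)/7. The first 4 digits are (1, 5, 4, 3).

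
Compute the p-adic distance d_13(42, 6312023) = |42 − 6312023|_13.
d_13(42, 6312023) = 1/371293

Step 1 — x − y = 42 − 6312023 = -6311981. Step 2 — v_13(-6311981) = 5 (factor: -6311981 = −(13^5 · 17); the sign does not affect v_p). Step 3 — |x − y|_13 = 13^{-5} = 1/371293.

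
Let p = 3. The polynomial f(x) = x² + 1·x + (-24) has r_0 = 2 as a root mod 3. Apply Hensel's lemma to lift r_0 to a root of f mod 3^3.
r_2 = 11 (mod 27)

Hensel: r_{i+1} = r_i − f(r_i)·(f′(r_i))^{-1} mod 3^{i+2}, f′(x) = 2x + 1. Iterate:
  r_0 = 2 (mod 3)
  r_1 = 2 (mod 9)
  r_2 = 11 (mod 27)
Final: r = 11 satisfies f(r) ≡ 0 mod 3^3.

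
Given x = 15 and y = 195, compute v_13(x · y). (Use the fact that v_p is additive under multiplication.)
v_13(2925) = 1

v_p(x) = 0 (factor: 15 = 13^0 · 15); v_p(y) = 1 (factor: 195 = 13^1 · 15). Additivity: v_p(xy) = v_p(x) + v_p(y) = 0 + 1 = 1. (Direct check: xy = 2925 = 13^1 · (225).)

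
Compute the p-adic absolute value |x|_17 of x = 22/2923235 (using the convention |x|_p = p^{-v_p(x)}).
|22/2923235|_17 = 83521

Step 1 — compute v_17(x) by factoring powers of 17 out of the numerator and denominator: v_17(22/2923235) = -4. Step 2 — apply |x|_p = p^{-v_p(x)} = 17^{4} = 83521.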